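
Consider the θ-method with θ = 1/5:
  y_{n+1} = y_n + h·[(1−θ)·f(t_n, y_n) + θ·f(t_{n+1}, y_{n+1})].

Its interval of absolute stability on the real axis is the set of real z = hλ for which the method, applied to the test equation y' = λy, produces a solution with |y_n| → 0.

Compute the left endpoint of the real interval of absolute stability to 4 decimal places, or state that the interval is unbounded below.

Test eqn y'=λy, z=hλ:
  y_{n+1} = y_n + z·[4/5·y_n + 1/5·y_{n+1}] ⇒ (1 − 1/5z)y_{n+1} = (1 + 4/5z)y_n
  Hence R(z) = (1 + 4/5z)/(1 − 1/5z).

Need |R(x)|<1, x<0.
x=-0.77: |R|=0.3328
R=−1: 1+4/5x = −1+1/5x ⇒ -3/5x=2 ⇒ x=2/(-3/5)=-3.3333
Confirm numerically:
  x=-2.872: |R|=0.82419 <1
  x=-2.708: |R|=0.75662 <1
  x=-1.968: |R|=0.41217 <1
  x=-1.752: |R|=0.29739 <1
  x=-3.596: |R|=1.09167 >1
  x=-3.446: |R|=1.04002 >1
  x=-3.429: |R|=1.03405 >1
Interval (-3.3333, 0).

left endpoint -3.3333.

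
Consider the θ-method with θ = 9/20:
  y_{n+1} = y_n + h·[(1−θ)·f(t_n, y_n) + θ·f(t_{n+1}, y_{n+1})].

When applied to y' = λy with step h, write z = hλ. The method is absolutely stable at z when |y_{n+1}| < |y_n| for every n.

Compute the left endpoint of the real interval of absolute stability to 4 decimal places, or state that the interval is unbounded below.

With y'=λy (z=hλ):
  y_{n+1} = y_n + z·[11/20·y_n + 9/20·y_{n+1}] ⇒ (1 − 9/20z)y_{n+1} = (1 + 11/20z)y_n
  so R(z) = (1 + 11/20z)/(1 − 9/20z).

Boundary: |R(x)|=1, x<0.
x=-1.36: |R|=0.1563
R=−1: 1+11/20x = −1+9/20x ⇒ -1/10x=2 ⇒ x=2/(-1/10)=-20.0000
Confirm numerically:
  x=-16.744: |R|=0.96185 <1
  x=-12.469: |R|=0.88608 <1
  x=-10.848: |R|=0.84440 <1
  x=-9.503: |R|=0.80106 <1
  x=-20.539: |R|=1.00526 >1
  x=-20.284: |R|=1.00280 >1
  x=-20.090: |R|=1.00090 >1
Stable set (-20.0000, 0).

left endpoint -20.0000.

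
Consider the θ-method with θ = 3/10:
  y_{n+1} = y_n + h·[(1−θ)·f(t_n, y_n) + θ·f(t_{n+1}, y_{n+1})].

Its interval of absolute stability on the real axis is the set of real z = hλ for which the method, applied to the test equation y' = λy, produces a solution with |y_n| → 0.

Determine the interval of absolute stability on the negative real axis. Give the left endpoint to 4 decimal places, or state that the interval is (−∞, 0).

z∈(-5.0000,0).

On y'=λy, z=hλ:
  y_{n+1} = y_n + z·[7/10·y_n + 3/10·y_{n+1}] ⇒ (1 − 3/10z)y_{n+1} = (1 + 7/10z)y_n
  ⇒ R(z) = (1 + 7/10z)/(1 − 3/10z).

Need |R(x)|<1, x<0.
x=-1.06: |R|=0.1958
R=−1: 1+7/10x = −1+3/10x ⇒ -2/5x=2 ⇒ x=2/(-2/5)=-5.0000
Confirm numerically:
  x=-4.674: |R|=0.94572 <1
  x=-4.449: |R|=0.90560 <1
  x=-4.424: |R|=0.90100 <1
  x=-2.358: |R|=0.38105 <1
  x=-5.376: |R|=1.05756 >1
  x=-5.105: |R|=1.01659 >1
  x=-5.098: |R|=1.01550 >1
Interval (-5.0000, 0).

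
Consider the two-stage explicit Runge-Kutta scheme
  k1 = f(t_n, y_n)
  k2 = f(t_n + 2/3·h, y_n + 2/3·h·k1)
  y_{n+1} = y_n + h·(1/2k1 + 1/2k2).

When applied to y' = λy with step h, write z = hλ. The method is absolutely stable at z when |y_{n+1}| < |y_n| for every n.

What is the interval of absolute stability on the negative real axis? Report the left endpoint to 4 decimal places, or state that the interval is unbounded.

Set f=λy, z=hλ:
  k1=λy_n ⇒ h·k1=z·y_n;  k2=λ(1+2/3z)y_n ⇒ h·k2=z(1+2/3z)y_n
  y_{n+1}/y_n = 1 + 1/2z + 1/2z(1+2/3z) = 1 + z + 1/3z²
  ⇒ R(z) = 1 + z + 1/3z².

Solve |R(x)|<1 on ℝ⁻.
x=-1.79: |R|=0.2780
R=1: x+1/3x²=0 ⇒ x=−3=-3.0000; min R=1−1/(4·1/3)=0.2500>−1
Confirm numerically:
  x=-2.677: |R|=0.71178 <1
  x=-1.651: |R|=0.25760 <1
  x=-1.549: |R|=0.25080 <1
  x=-1.291: |R|=0.26456 <1
  x=-3.451: |R|=1.51880 >1
  x=-3.354: |R|=1.39577 >1
  x=-3.261: |R|=1.28371 >1
Interval (-3.0000, 0).

z∈(-3.0000,0).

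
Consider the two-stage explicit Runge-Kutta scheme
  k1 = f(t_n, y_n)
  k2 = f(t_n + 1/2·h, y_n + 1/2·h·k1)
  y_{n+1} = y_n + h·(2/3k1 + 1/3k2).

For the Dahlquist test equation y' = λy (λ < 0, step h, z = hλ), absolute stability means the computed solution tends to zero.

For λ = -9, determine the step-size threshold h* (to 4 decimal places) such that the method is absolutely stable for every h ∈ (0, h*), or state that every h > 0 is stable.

On y'=λy, z=hλ:
  k1=λy_n ⇒ h·k1=z·y_n;  k2=λ(1+1/2z)y_n ⇒ h·k2=z(1+1/2z)y_n
  y_{n+1}/y_n = 1 + 2/3z + 1/3z(1+1/2z) = 1 + z + 1/6z²
  Hence R(z) = 1 + z + 1/6z².

Need |R(x)|<1, x<0.
x=-1.14: |R|=0.0766
R=1: x+1/6x²=0 ⇒ x=−6=-6.0000; min R=1−1/(4·1/6)=-0.5000>−1
Confirm numerically:
  x=-3.995: |R|=0.33500 <1
  x=-3.094: |R|=0.49853 <1
  x=-2.829: |R|=0.49513 <1
  x=-6.531: |R|=1.57799 >1
  x=-6.197: |R|=1.20347 >1
Interval (-6.0000, 0).

(-6.0000,0); λ=-9 ⇒ h* = (6)/9 = 0.6667.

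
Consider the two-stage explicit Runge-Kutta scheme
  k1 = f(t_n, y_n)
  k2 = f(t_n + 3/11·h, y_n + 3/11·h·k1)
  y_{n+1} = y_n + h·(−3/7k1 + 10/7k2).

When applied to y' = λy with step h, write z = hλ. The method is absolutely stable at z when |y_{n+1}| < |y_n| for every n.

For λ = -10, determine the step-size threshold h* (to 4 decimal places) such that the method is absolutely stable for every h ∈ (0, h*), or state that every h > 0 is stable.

(-2.5667,0); λ=-10 ⇒ h* = (77/30)/10 = 0.2567.

Set f=λy, z=hλ:
  k1=λy_n ⇒ h·k1=z·y_n;  k2=λ(1+3/11z)y_n ⇒ h·k2=z(1+3/11z)y_n
  y_{n+1}/y_n = 1 − 3/7z + 10/7z(1+3/11z) = 1 + z + 30/77z²
  so R(z) = 1 + z + 30/77z².

Boundary: |R(x)|=1, x<0.
x=-1.7: |R|=0.4260
R=1: x+30/77x²=0 ⇒ x=−77/30=-2.5667; min R=1−1/(4·30/77)=0.3583>−1
Confirm numerically:
  x=-2.490: |R|=0.92562 <1
  x=-2.364: |R|=0.81334 <1
  x=-1.979: |R|=0.54689 <1
  x=-1.556: |R|=0.38730 <1
  x=-3.011: |R|=1.52125 >1
  x=-2.987: |R|=1.48917 >1
Interval (-2.5667, 0).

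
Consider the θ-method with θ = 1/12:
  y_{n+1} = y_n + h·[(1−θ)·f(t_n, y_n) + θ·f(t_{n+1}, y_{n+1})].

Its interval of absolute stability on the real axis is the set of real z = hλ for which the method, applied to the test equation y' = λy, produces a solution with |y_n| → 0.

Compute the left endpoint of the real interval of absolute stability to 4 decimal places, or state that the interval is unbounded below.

On y'=λy, z=hλ:
  y_{n+1} = y_n + z·[11/12·y_n + 1/12·y_{n+1}] ⇒ (1 − 1/12z)y_{n+1} = (1 + 11/12z)y_n
  ⇒ R(z) = (1 + 11/12z)/(1 − 1/12z).

Find x<0 with |R(x)|<1.
x=-0.34: |R|=0.6694
R=−1: 1+11/12x = −1+1/12x ⇒ -5/6x=2 ⇒ x=2/(-5/6)=-2.4000
Confirm numerically:
  x=-2.093: |R|=0.78216 <1
  x=-1.775: |R|=0.54628 <1
  x=-0.989: |R|=0.08630 <1
  x=-2.785: |R|=1.26040 >1
  x=-2.660: |R|=1.17735 >1
  x=-2.569: |R|=1.11600 >1
Stable set (-2.4000, 0).

z* = -2.4000.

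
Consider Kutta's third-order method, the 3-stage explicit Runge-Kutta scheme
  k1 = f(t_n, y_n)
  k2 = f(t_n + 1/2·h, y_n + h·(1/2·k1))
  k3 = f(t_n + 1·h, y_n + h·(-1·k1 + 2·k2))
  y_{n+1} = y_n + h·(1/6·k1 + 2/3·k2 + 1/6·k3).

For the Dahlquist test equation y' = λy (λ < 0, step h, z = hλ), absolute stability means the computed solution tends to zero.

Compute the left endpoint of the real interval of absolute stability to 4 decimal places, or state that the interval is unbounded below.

Set f=λy, z=hλ:
  order 3, 3-stage ⇒ R(z)=1+z+z^2/2+z^3/6
  (e.g. R(-1.59)=0.00410, |R|=0.00410)

Boundary: |R(x)|=1, x<0.
x=-1.59: |R|=0.0041
|R(-2.78)|=1.4966 |R(-2.25)|=0.6172 |R(-1.34)|=0.1568
Bisect:
  x_lo=-2.9017 |R|=1.7637  x_hi=-0.0903 |R|=0.9137
  mid=-1.49599 |R|=0.06500 →hi
  mid=-2.19884 |R|=0.55325 →hi
  mid=-2.55027 |R|=1.06277 →lo
  mid=-2.37455 |R|=0.78679 →hi
  mid=-2.46241 |R|=0.91913 →hi
  mid=-2.50634 |R|=0.98950 →hi
  mid=-2.52830 |R|=1.02576 →lo
  mid=-2.51732 |R|=1.00754 →lo
  ...
  [-2.51286,-2.51269] ⇒ x*=-2.5127
Interval (-2.5127, 0).

z* = -2.5127.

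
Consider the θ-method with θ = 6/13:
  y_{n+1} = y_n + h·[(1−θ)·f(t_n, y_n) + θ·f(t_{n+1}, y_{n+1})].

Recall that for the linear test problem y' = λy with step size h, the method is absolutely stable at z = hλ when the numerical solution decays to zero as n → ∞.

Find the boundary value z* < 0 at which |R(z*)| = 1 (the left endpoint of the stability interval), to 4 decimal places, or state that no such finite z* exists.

left endpoint -26.0000.

Test eqn y'=λy, z=hλ:
  y_{n+1} = y_n + z·[7/13·y_n + 6/13·y_{n+1}] ⇒ (1 − 6/13z)y_{n+1} = (1 + 7/13z)y_n
  so R(z) = (1 + 7/13z)/(1 − 6/13z).

Find x<0 with |R(x)|<1.
x=-1.51: |R|=0.1102
R=−1: 1+7/13x = −1+6/13x ⇒ -1/13x=2 ⇒ x=2/(-1/13)=-26.0000
Confirm numerically:
  x=-23.363: |R|=0.98278 <1
  x=-19.097: |R|=0.94589 <1
  x=-13.324: |R|=0.86362 <1
  x=-26.430: |R|=1.00251 >1
  x=-26.425: |R|=1.00248 >1
  x=-26.291: |R|=1.00170 >1
So |R|<1 on (-26.0000, 0).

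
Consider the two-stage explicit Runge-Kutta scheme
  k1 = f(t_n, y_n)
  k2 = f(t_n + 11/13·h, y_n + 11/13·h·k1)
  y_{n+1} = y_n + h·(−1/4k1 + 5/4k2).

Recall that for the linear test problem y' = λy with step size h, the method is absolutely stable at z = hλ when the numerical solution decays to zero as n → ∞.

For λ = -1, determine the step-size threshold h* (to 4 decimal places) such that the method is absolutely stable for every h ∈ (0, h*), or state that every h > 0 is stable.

Set f=λy, z=hλ:
  k1=λy_n ⇒ h·k1=z·y_n;  k2=λ(1+11/13z)y_n ⇒ h·k2=z(1+11/13z)y_n
  y_{n+1}/y_n = 1 − 1/4z + 5/4z(1+11/13z) = 1 + z + 55/52z²
  ⇒ R(z) = 1 + z + 55/52z².

Boundary: |R(x)|=1, x<0.
x=-1.45: |R|=1.7738
R=1: x+55/52x²=0 ⇒ x=−52/55=-0.9455; min R=1−1/(4·55/52)=0.7636>−1
Confirm numerically:
  x=-0.833: |R|=0.90092 <1
  x=-0.808: |R|=0.88253 <1
  x=-0.650: |R|=0.79688 <1
  x=-1.279: |R|=1.45122 >1
  x=-1.093: |R|=1.17057 >1
  x=-1.044: |R|=1.10882 >1
Interval (-0.9455, 0).

(-0.9455,0); λ=-1 ⇒ h* = (52/55)/1 = 0.9455.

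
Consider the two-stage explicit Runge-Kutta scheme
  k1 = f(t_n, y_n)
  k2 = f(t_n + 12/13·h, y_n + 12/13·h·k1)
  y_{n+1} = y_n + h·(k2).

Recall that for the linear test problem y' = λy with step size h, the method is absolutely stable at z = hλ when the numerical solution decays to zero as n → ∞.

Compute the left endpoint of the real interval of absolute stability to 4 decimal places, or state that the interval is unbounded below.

Set f=λy, z=hλ:
  k1=λy_n ⇒ h·k1=z·y_n;  k2=λ(1+12/13z)y_n ⇒ h·k2=z(1+12/13z)y_n
  y_{n+1}/y_n = 1 + z(1+12/13z) = 1 + z + 12/13z²
  so R(z) = 1 + z + 12/13z².

Solve |R(x)|<1 on ℝ⁻.
x=-0.73: |R|=0.7619
R=1: x+12/13x²=0 ⇒ x=−13/12=-1.0833; min R=1−1/(4·12/13)=0.7292>−1
Confirm numerically:
  x=-1.037: |R|=0.95565 <1
  x=-0.959: |R|=0.88994 <1
  x=-0.840: |R|=0.81132 <1
  x=-1.462: |R|=1.51103 >1
  x=-1.255: |R|=1.19887 >1
  x=-1.217: |R|=1.15016 >1
Stable set (-1.0833, 0).

left endpoint -1.0833.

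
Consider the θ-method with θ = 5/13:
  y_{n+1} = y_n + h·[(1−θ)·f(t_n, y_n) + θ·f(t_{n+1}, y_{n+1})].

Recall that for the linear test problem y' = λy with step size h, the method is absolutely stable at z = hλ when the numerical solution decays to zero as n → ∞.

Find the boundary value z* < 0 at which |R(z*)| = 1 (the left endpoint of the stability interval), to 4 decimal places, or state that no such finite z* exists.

z* = -8.6667.

Set f=λy, z=hλ:
  y_{n+1} = y_n + z·[8/13·y_n + 5/13·y_{n+1}] ⇒ (1 − 5/13z)y_{n+1} = (1 + 8/13z)y_n
  Hence R(z) = (1 + 8/13z)/(1 − 5/13z).

Boundary: |R(x)|=1, x<0.
x=-0.49: |R|=0.5877
R=−1: 1+8/13x = −1+5/13x ⇒ -3/13x=2 ⇒ x=2/(-3/13)=-8.6667
Confirm numerically:
  x=-8.100: |R|=0.96822 <1
  x=-7.768: |R|=0.94799 <1
  x=-7.613: |R|=0.93810 <1
  x=-5.078: |R|=0.71956 <1
  x=-9.030: |R|=1.01874 >1
  x=-9.006: |R|=1.01754 >1
Interval (-8.6667, 0).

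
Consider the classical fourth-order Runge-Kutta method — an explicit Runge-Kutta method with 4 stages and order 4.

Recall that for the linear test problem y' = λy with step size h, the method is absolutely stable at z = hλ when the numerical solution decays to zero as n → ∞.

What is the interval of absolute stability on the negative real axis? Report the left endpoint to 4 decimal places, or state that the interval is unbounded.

With y'=λy (z=hλ):
  order 4, 4-stage ⇒ R(z)=1+z+z^2/2+z^3/6+z^4/24
  (e.g. R(-1.41)=0.28154, |R|=0.28154)

Boundary: |R(x)|=1, x<0.
x=-1.41: |R|=0.2815
|R(-2.48)|=0.6292 |R(-1.87)|=0.2981 |R(-1.28)|=0.3015
Bisect:
  x_lo=-3.0863 |R|=1.5571  x_hi=-0.0661 |R|=0.9361
  mid=-1.57619 |R|=0.27053 →hi
  mid=-2.33125 |R|=0.50517 →hi
  mid=-2.70878 |R|=0.89063 →hi
  mid=-2.89754 |R|=1.18285 →lo
  mid=-2.80316 |R|=1.02727 →lo
  mid=-2.75597 |R|=0.95668 →hi
  mid=-2.77956 |R|=0.99140 →hi
  mid=-2.79136 |R|=1.00919 →lo
  ...
  [-2.78546,-2.78528] ⇒ x*=-2.7853
Stable set (-2.7853, 0).

z∈(-2.7853,0).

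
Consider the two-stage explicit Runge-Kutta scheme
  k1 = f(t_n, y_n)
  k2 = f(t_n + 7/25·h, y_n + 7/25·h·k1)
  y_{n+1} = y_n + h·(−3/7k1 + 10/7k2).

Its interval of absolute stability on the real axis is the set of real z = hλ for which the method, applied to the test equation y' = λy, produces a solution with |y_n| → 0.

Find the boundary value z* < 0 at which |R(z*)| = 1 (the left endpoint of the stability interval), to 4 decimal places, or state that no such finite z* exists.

Test eqn y'=λy, z=hλ:
  k1=λy_n ⇒ h·k1=z·y_n;  k2=λ(1+7/25z)y_n ⇒ h·k2=z(1+7/25z)y_n
  y_{n+1}/y_n = 1 − 3/7z + 10/7z(1+7/25z) = 1 + z + 2/5z²
  ⇒ R(z) = 1 + z + 2/5z².

Need |R(x)|<1, x<0.
x=-1.23: |R|=0.3752
R=1: x+2/5x²=0 ⇒ x=−5/2=-2.5000; min R=1−1/(4·2/5)=0.3750>−1
Confirm numerically:
  x=-1.845: |R|=0.51661 <1
  x=-1.677: |R|=0.44793 <1
  x=-1.599: |R|=0.42372 <1
  x=-1.433: |R|=0.38840 <1
  x=-2.942: |R|=1.52015 >1
  x=-2.765: |R|=1.29309 >1
So |R|<1 on (-2.5000, 0).

left endpoint -2.5000.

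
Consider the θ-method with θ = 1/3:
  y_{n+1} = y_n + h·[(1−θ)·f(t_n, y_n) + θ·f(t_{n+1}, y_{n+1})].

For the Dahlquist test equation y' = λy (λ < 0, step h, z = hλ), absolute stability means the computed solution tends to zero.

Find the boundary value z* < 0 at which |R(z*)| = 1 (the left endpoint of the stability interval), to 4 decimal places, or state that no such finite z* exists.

left endpoint -6.0000.

On y'=λy, z=hλ:
  y_{n+1} = y_n + z·[2/3·y_n + 1/3·y_{n+1}] ⇒ (1 − 1/3z)y_{n+1} = (1 + 2/3z)y_n
  so R(z) = (1 + 2/3z)/(1 − 1/3z).

Solve |R(x)|<1 on ℝ⁻.
x=-1.35: |R|=0.0690
R=−1: 1+2/3x = −1+1/3x ⇒ -1/3x=2 ⇒ x=2/(-1/3)=-6.0000
Confirm numerically:
  x=-5.527: |R|=0.94453 <1
  x=-5.244: |R|=0.90830 <1
  x=-4.248: |R|=0.75828 <1
  x=-4.045: |R|=0.72250 <1
  x=-6.439: |R|=1.04651 >1
  x=-6.062: |R|=1.00684 >1
So |R|<1 on (-6.0000, 0).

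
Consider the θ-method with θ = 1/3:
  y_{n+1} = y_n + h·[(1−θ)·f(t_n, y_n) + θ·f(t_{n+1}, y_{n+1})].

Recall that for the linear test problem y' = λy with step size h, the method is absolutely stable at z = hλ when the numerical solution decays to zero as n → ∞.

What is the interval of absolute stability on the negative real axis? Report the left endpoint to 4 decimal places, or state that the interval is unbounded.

Set f=λy, z=hλ:
  y_{n+1} = y_n + z·[2/3·y_n + 1/3·y_{n+1}] ⇒ (1 − 1/3z)y_{n+1} = (1 + 2/3z)y_n
  ⇒ R(z) = (1 + 2/3z)/(1 − 1/3z).

Boundary: |R(x)|=1, x<0.
x=-1.69: |R|=0.0810
R=−1: 1+2/3x = −1+1/3x ⇒ -1/3x=2 ⇒ x=2/(-1/3)=-6.0000
Confirm numerically:
  x=-5.791: |R|=0.97623 <1
  x=-5.070: |R|=0.88476 <1
  x=-4.929: |R|=0.86493 <1
  x=-2.986: |R|=0.49649 <1
  x=-6.472: |R|=1.04983 >1
  x=-6.212: |R|=1.02301 >1
  x=-6.157: |R|=1.01715 >1
Stable set (-6.0000, 0).

(-6.0000, 0).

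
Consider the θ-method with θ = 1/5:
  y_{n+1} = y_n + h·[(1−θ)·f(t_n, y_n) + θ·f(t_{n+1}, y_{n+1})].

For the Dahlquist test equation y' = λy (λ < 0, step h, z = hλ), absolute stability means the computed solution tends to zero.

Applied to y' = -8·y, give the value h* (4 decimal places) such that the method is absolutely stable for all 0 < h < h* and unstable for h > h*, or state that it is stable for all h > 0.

(-3.3333,0); λ=-8 ⇒ h* = (10/3)/8 = 0.4167.

Set f=λy, z=hλ:
  y_{n+1} = y_n + z·[4/5·y_n + 1/5·y_{n+1}] ⇒ (1 − 1/5z)y_{n+1} = (1 + 4/5z)y_n
  Hence R(z) = (1 + 4/5z)/(1 − 1/5z).

Solve |R(x)|<1 on ℝ⁻.
x=-0.86: |R|=0.2662
R=−1: 1+4/5x = −1+1/5x ⇒ -3/5x=2 ⇒ x=2/(-3/5)=-3.3333
Confirm numerically:
  x=-3.256: |R|=0.97190 <1
  x=-3.185: |R|=0.94563 <1
  x=-2.015: |R|=0.43621 <1
  x=-1.366: |R|=0.07289 <1
  x=-3.556: |R|=1.07807 >1
  x=-3.472: |R|=1.04910 >1
So |R|<1 on (-3.3333, 0).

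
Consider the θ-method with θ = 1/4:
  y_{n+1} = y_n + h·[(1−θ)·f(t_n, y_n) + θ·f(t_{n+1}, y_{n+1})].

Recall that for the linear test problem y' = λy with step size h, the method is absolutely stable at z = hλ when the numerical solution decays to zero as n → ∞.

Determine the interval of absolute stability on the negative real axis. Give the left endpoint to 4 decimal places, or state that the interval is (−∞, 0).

Set f=λy, z=hλ:
  y_{n+1} = y_n + z·[3/4·y_n + 1/4·y_{n+1}] ⇒ (1 − 1/4z)y_{n+1} = (1 + 3/4z)y_n
  Hence R(z) = (1 + 3/4z)/(1 − 1/4z).

Find x<0 with |R(x)|<1.
x=-1.16: |R|=0.1008
R=−1: 1+3/4x = −1+1/4x ⇒ -1/2x=2 ⇒ x=2/(-1/2)=-4.0000
Confirm numerically:
  x=-3.260: |R|=0.79614 <1
  x=-2.917: |R|=0.68686 <1
  x=-2.772: |R|=0.63733 <1
  x=-2.452: |R|=0.52015 <1
  x=-4.552: |R|=1.12909 >1
  x=-4.286: |R|=1.06903 >1
  x=-4.051: |R|=1.01267 >1
Interval (-4.0000, 0).

(-4.0000, 0).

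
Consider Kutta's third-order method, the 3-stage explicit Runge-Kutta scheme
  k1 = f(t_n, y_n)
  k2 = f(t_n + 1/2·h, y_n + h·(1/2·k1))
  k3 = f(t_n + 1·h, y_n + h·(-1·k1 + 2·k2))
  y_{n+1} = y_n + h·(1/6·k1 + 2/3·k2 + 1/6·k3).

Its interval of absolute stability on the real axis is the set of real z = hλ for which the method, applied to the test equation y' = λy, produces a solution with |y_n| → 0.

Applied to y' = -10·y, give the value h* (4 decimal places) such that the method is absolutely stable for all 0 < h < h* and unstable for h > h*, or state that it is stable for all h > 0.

Set f=λy, z=hλ:
  order 3, 3-stage ⇒ R(z)=1+z+z^2/2+z^3/6
  (e.g. R(-1.43)=0.10508, |R|=0.10508)

Need |R(x)|<1, x<0.
x=-1.43: |R|=0.1051
|R(-1.97)|=0.3038 |R(-1.66)|=0.0446 |R(-0.94)|=0.3634
Bisect:
  x_lo=-2.8575 |R|=1.6636  x_hi=-0.2393 |R|=0.7871
  mid=-1.54840 |R|=0.03165 →hi
  mid=-2.20296 |R|=0.55829 →hi
  mid=-2.53025 |R|=1.02901 →lo
  mid=-2.36661 |R|=0.77535 →hi
  mid=-2.44843 |R|=0.89733 →hi
  mid=-2.48934 |R|=0.96193 →hi
  mid=-2.50979 |R|=0.99515 →hi
  ...
  [-2.51283,-2.51267] ⇒ x*=-2.5127
Interval (-2.5127, 0).

(-2.5127,0); λ=-10 ⇒ h* = 0.2513.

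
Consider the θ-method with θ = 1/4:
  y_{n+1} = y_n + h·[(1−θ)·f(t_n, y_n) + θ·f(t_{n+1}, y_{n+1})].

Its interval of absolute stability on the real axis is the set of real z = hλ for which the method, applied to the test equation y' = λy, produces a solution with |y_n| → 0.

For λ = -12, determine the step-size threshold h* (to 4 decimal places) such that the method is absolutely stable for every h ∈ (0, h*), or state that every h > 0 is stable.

With y'=λy (z=hλ):
  y_{n+1} = y_n + z·[3/4·y_n + 1/4·y_{n+1}] ⇒ (1 − 1/4z)y_{n+1} = (1 + 3/4z)y_n
  R(z) = (1 + 3/4z)/(1 − 1/4z).

Solve |R(x)|<1 on ℝ⁻.
x=-1.55: |R|=0.1171
R=−1: 1+3/4x = −1+1/4x ⇒ -1/2x=2 ⇒ x=2/(-1/2)=-4.0000
Confirm numerically:
  x=-2.852: |R|=0.66492 <1
  x=-2.711: |R|=0.61585 <1
  x=-2.020: |R|=0.34219 <1
  x=-4.399: |R|=1.09501 >1
  x=-4.090: |R|=1.02225 >1
So |R|<1 on (-4.0000, 0).

(-4.0000,0); λ=-12 ⇒ h* = (4)/12 = 0.3333.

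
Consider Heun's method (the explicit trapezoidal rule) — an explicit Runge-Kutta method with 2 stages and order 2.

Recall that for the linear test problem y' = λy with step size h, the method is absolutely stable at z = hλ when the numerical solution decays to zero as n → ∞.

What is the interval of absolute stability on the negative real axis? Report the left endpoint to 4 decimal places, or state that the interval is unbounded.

With y'=λy (z=hλ):
  order 2, 2-stage ⇒ R(z)=1+z+z^2/2
  (e.g. R(-1.09)=0.50405, |R|=0.50405)

Find x<0 with |R(x)|<1.
x=-1.09: |R|=0.5040
|R(-2.06)|=1.0618 |R(-1.4)|=0.5800 |R(-0.63)|=0.5684
Bisect:
  x_lo=-2.6293 |R|=1.8272  x_hi=-0.3310 |R|=0.7238
  mid=-1.48012 |R|=0.61526 →hi
  mid=-2.05469 |R|=1.05618 →lo
  mid=-1.76740 |R|=0.79445 →hi
  mid=-1.91105 |R|=0.91500 →hi
  mid=-1.98287 |R|=0.98301 →hi
  mid=-2.01878 |R|=1.01896 →lo
  mid=-2.00082 |R|=1.00082 →lo
  mid=-1.99185 |R|=0.99188 →hi
  ...
  [-2.00012,-1.99998] ⇒ x*=-2.0000
So |R|<1 on (-2.0000, 0).

z∈(-2.0000,0).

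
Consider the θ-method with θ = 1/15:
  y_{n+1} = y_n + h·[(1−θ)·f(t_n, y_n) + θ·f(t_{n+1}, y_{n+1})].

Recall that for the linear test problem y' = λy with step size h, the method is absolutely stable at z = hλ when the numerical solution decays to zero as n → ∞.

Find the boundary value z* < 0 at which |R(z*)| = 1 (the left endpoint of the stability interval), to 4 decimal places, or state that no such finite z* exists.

With y'=λy (z=hλ):
  y_{n+1} = y_n + z·[14/15·y_n + 1/15·y_{n+1}] ⇒ (1 − 1/15z)y_{n+1} = (1 + 14/15z)y_n
  so R(z) = (1 + 14/15z)/(1 − 1/15z).

Need |R(x)|<1, x<0.
x=-0.76: |R|=0.2766
R=−1: 1+14/15x = −1+1/15x ⇒ -13/15x=2 ⇒ x=2/(-13/15)=-2.3077
Confirm numerically:
  x=-2.139: |R|=0.87205 <1
  x=-1.769: |R|=0.58238 <1
  x=-1.648: |R|=0.48486 <1
  x=-0.945: |R|=0.11101 <1
  x=-2.895: |R|=1.42666 >1
  x=-2.565: |R|=1.19044 >1
  x=-2.433: |R|=1.09344 >1
Stable set (-2.3077, 0).

left endpoint -2.3077.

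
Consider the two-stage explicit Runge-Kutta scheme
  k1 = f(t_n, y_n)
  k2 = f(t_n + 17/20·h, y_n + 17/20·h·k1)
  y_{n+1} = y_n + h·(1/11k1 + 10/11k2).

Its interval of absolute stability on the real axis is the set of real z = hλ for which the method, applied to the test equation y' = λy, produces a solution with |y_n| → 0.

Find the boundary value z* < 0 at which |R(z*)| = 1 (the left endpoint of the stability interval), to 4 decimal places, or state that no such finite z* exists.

z* = -1.2941.

Set f=λy, z=hλ:
  k1=λy_n ⇒ h·k1=z·y_n;  k2=λ(1+17/20z)y_n ⇒ h·k2=z(1+17/20z)y_n
  y_{n+1}/y_n = 1 + 1/11z + 10/11z(1+17/20z) = 1 + z + 17/22z²
  so R(z) = 1 + z + 17/22z².

Boundary: |R(x)|=1, x<0.
x=-1.09: |R|=0.8281
R=1: x+17/22x²=0 ⇒ x=−22/17=-1.2941; min R=1−1/(4·17/22)=0.6765>−1
Confirm numerically:
  x=-1.197: |R|=0.91017 <1
  x=-1.050: |R|=0.80193 <1
  x=-0.583: |R|=0.67964 <1
  x=-1.876: |R|=1.84352 >1
  x=-1.577: |R|=1.34472 >1
Stable set (-1.2941, 0).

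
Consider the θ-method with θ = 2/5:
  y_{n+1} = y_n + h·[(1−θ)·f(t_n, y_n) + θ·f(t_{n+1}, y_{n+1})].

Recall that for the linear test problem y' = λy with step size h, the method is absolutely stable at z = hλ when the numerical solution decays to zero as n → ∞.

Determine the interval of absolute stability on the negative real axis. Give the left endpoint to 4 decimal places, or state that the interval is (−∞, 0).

Set f=λy, z=hλ:
  y_{n+1} = y_n + z·[3/5·y_n + 2/5·y_{n+1}] ⇒ (1 − 2/5z)y_{n+1} = (1 + 3/5z)y_n
  R(z) = (1 + 3/5z)/(1 − 2/5z).

Solve |R(x)|<1 on ℝ⁻.
x=-1.27: |R|=0.1578
R=−1: 1+3/5x = −1+2/5x ⇒ -1/5x=2 ⇒ x=2/(-1/5)=-10.0000
Confirm numerically:
  x=-9.456: |R|=0.97725 <1
  x=-8.555: |R|=0.93464 <1
  x=-8.544: |R|=0.93408 <1
  x=-5.774: |R|=0.74462 <1
  x=-10.241: |R|=1.00946 >1
  x=-10.131: |R|=1.00519 >1
Interval (-10.0000, 0).

z∈(-10.0000,0).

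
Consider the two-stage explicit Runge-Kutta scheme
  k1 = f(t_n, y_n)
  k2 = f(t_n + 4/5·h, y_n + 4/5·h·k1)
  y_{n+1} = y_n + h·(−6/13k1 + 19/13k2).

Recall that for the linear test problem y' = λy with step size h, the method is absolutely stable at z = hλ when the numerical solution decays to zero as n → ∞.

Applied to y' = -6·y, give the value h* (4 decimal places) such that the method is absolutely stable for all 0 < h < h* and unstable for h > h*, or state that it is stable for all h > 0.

On y'=λy, z=hλ:
  k1=λy_n ⇒ h·k1=z·y_n;  k2=λ(1+4/5z)y_n ⇒ h·k2=z(1+4/5z)y_n
  y_{n+1}/y_n = 1 − 6/13z + 19/13z(1+4/5z) = 1 + z + 76/65z²
  Hence R(z) = 1 + z + 76/65z².

Boundary: |R(x)|=1, x<0.
x=-0.98: |R|=1.1429
R=1: x+76/65x²=0 ⇒ x=−65/76=-0.8553; min R=1−1/(4·76/65)=0.7862>−1
Confirm numerically:
  x=-0.756: |R|=0.91226 <1
  x=-0.698: |R|=0.87165 <1
  x=-0.507: |R|=0.79355 <1
  x=-1.380: |R|=1.84668 >1
  x=-1.311: |R|=1.69858 >1
  x=-1.238: |R|=1.55401 >1
So |R|<1 on (-0.8553, 0).

(-0.8553,0); λ=-6 ⇒ h* = (65/76)/6 = 0.1425.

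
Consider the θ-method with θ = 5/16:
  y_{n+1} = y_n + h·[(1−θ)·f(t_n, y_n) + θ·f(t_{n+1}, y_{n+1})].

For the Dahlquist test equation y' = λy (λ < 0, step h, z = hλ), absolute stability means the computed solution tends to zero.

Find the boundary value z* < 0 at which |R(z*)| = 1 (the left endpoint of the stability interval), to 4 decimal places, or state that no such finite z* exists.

z* = -5.3333.

Set f=λy, z=hλ:
  y_{n+1} = y_n + z·[11/16·y_n + 5/16·y_{n+1}] ⇒ (1 − 5/16z)y_{n+1} = (1 + 11/16z)y_n
  ⇒ R(z) = (1 + 11/16z)/(1 − 5/16z).

Find x<0 with |R(x)|<1.
x=-0.61: |R|=0.4877
R=−1: 1+11/16x = −1+5/16x ⇒ -3/8x=2 ⇒ x=2/(-3/8)=-5.3333
Confirm numerically:
  x=-5.264: |R|=0.99017 <1
  x=-3.424: |R|=0.65411 <1
  x=-2.464: |R|=0.39209 <1
  x=-5.832: |R|=1.06625 >1
  x=-5.663: |R|=1.04463 >1
  x=-5.473: |R|=1.01932 >1
So |R|<1 on (-5.3333, 0).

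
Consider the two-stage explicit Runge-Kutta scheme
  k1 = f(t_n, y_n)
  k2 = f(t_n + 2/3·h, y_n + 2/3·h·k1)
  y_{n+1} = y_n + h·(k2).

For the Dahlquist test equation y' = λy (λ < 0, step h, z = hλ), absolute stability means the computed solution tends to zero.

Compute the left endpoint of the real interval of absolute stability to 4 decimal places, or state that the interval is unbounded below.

On y'=λy, z=hλ:
  k1=λy_n ⇒ h·k1=z·y_n;  k2=λ(1+2/3z)y_n ⇒ h·k2=z(1+2/3z)y_n
  y_{n+1}/y_n = 1 + z(1+2/3z) = 1 + z + 2/3z²
  so R(z) = 1 + z + 2/3z².

Boundary: |R(x)|=1, x<0.
x=-0.47: |R|=0.6773
R=1: x+2/3x²=0 ⇒ x=−3/2=-1.5000; min R=1−1/(4·2/3)=0.6250>−1
Confirm numerically:
  x=-1.458: |R|=0.95918 <1
  x=-1.055: |R|=0.68702 <1
  x=-0.953: |R|=0.65247 <1
  x=-0.885: |R|=0.63715 <1
  x=-2.079: |R|=1.80249 >1
  x=-1.974: |R|=1.62378 >1
Stable set (-1.5000, 0).

left endpoint -1.5000.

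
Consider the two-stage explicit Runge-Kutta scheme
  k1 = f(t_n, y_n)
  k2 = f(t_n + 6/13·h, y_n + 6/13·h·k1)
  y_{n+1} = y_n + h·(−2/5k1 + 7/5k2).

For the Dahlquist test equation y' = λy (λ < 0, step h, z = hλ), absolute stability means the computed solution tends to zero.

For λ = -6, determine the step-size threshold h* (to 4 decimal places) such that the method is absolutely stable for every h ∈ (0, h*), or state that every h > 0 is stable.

(-1.5476,0); λ=-6 ⇒ h* = (65/42)/6 = 0.2579.

Test eqn y'=λy, z=hλ:
  k1=λy_n ⇒ h·k1=z·y_n;  k2=λ(1+6/13z)y_n ⇒ h·k2=z(1+6/13z)y_n
  y_{n+1}/y_n = 1 − 2/5z + 7/5z(1+6/13z) = 1 + z + 42/65z²
  R(z) = 1 + z + 42/65z².

Solve |R(x)|<1 on ℝ⁻.
x=-1.34: |R|=0.8202
R=1: x+42/65x²=0 ⇒ x=−65/42=-1.5476; min R=1−1/(4·42/65)=0.6131>−1
Confirm numerically:
  x=-1.003: |R|=0.64704 <1
  x=-0.963: |R|=0.63622 <1
  x=-0.732: |R|=0.61422 <1
  x=-1.913: |R|=1.45164 >1
  x=-1.681: |R|=1.14488 >1
  x=-1.584: |R|=1.03724 >1
So |R|<1 on (-1.5476, 0).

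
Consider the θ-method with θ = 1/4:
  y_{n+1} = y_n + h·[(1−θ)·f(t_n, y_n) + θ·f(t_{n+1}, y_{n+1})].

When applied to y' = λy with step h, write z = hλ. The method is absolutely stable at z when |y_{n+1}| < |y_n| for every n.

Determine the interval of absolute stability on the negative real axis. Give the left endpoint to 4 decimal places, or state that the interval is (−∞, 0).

With y'=λy (z=hλ):
  y_{n+1} = y_n + z·[3/4·y_n + 1/4·y_{n+1}] ⇒ (1 − 1/4z)y_{n+1} = (1 + 3/4z)y_n
  so R(z) = (1 + 3/4z)/(1 − 1/4z).

Need |R(x)|<1, x<0.
x=-1.58: |R|=0.1326
R=−1: 1+3/4x = −1+1/4x ⇒ -1/2x=2 ⇒ x=2/(-1/2)=-4.0000
Confirm numerically:
  x=-3.589: |R|=0.89169 <1
  x=-2.839: |R|=0.66048 <1
  x=-1.829: |R|=0.25510 <1
  x=-4.314: |R|=1.07554 >1
  x=-4.201: |R|=1.04902 >1
So |R|<1 on (-4.0000, 0).

(-4.0000, 0).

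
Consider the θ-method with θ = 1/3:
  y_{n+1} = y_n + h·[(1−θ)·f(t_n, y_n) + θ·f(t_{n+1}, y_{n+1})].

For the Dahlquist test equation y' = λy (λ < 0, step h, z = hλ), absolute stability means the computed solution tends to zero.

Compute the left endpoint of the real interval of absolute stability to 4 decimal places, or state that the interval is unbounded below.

left endpoint -6.0000.

Set f=λy, z=hλ:
  y_{n+1} = y_n + z·[2/3·y_n + 1/3·y_{n+1}] ⇒ (1 − 1/3z)y_{n+1} = (1 + 2/3z)y_n
  Hence R(z) = (1 + 2/3z)/(1 − 1/3z).

Solve |R(x)|<1 on ℝ⁻.
x=-0.95: |R|=0.2785
R=−1: 1+2/3x = −1+1/3x ⇒ -1/3x=2 ⇒ x=2/(-1/3)=-6.0000
Confirm numerically:
  x=-4.234: |R|=0.75588 <1
  x=-3.932: |R|=0.70167 <1
  x=-3.806: |R|=0.67764 <1
  x=-6.285: |R|=1.03069 >1
  x=-6.084: |R|=1.00925 >1
  x=-6.057: |R|=1.00629 >1
Stable set (-6.0000, 0).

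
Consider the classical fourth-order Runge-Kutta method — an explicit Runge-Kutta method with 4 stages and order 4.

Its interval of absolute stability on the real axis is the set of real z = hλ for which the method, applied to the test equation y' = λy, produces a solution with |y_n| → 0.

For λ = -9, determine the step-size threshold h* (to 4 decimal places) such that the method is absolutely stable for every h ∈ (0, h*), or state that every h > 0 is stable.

(-2.7853,0); λ=-9 ⇒ h* = 0.3095.

On y'=λy, z=hλ:
  order 4, 4-stage ⇒ R(z)=1+z+z^2/2+z^3/6+z^4/24
  (e.g. R(-1.11)=0.34136, |R|=0.34136)

Need |R(x)|<1, x<0.
x=-1.11: |R|=0.3414
|R(-1.92)|=0.3098 |R(-1.02)|=0.3684 |R(-0.75)|=0.4741
Bisect:
  x_lo=-3.4422 |R|=2.5341  x_hi=-0.0771 |R|=0.9258
  mid=-1.75961 |R|=0.27992 →hi
  mid=-2.60089 |R|=0.75576 →hi
  mid=-3.02153 |R|=1.41864 →lo
  mid=-2.81121 |R|=1.03978 →lo
  mid=-2.70605 |R|=0.88695 →hi
  mid=-2.75863 |R|=0.96054 →hi
  mid=-2.78492 |R|=0.99944 →hi
  ...
  [-2.78533,-2.78512] ⇒ x*=-2.7853
Interval (-2.7853, 0).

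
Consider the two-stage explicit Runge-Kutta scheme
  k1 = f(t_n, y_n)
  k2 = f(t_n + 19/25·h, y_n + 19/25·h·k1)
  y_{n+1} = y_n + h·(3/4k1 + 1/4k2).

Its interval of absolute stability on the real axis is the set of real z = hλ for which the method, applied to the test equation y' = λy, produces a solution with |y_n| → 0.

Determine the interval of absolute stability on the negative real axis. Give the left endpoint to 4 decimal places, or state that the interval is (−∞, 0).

z∈(-5.2632,0).

Test eqn y'=λy, z=hλ:
  k1=λy_n ⇒ h·k1=z·y_n;  k2=λ(1+19/25z)y_n ⇒ h·k2=z(1+19/25z)y_n
  y_{n+1}/y_n = 1 + 3/4z + 1/4z(1+19/25z) = 1 + z + 19/100z²
  R(z) = 1 + z + 19/100z².

Need |R(x)|<1, x<0.
x=-0.36: |R|=0.6646
R=1: x+19/100x²=0 ⇒ x=−100/19=-5.2632; min R=1−1/(4·19/100)=-0.3158>−1
Confirm numerically:
  x=-4.891: |R|=0.65416 <1
  x=-4.878: |R|=0.64303 <1
  x=-3.432: |R|=0.19406 <1
  x=-2.614: |R|=0.31573 <1
  x=-5.537: |R|=1.28809 >1
  x=-5.496: |R|=1.24314 >1
So |R|<1 on (-5.2632, 0).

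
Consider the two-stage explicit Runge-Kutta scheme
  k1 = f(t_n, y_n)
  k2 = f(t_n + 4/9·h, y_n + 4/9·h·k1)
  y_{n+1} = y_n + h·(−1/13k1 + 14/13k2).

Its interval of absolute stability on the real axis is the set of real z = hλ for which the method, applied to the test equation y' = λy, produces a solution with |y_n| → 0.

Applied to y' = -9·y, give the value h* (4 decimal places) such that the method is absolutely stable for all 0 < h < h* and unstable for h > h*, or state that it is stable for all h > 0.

On y'=λy, z=hλ:
  k1=λy_n ⇒ h·k1=z·y_n;  k2=λ(1+4/9z)y_n ⇒ h·k2=z(1+4/9z)y_n
  y_{n+1}/y_n = 1 − 1/13z + 14/13z(1+4/9z) = 1 + z + 56/117z²
  ⇒ R(z) = 1 + z + 56/117z².

Need |R(x)|<1, x<0.
x=-1.25: |R|=0.4979
R=1: x+56/117x²=0 ⇒ x=−117/56=-2.0893; min R=1−1/(4·56/117)=0.4777>−1
Confirm numerically:
  x=-1.463: |R|=0.56145 <1
  x=-1.368: |R|=0.52772 <1
  x=-1.080: |R|=0.47828 <1
  x=-2.631: |R|=1.68217 >1
  x=-2.416: |R|=1.37780 >1
So |R|<1 on (-2.0893, 0).

(-2.0893,0); λ=-9 ⇒ h* = (117/56)/9 = 0.2321.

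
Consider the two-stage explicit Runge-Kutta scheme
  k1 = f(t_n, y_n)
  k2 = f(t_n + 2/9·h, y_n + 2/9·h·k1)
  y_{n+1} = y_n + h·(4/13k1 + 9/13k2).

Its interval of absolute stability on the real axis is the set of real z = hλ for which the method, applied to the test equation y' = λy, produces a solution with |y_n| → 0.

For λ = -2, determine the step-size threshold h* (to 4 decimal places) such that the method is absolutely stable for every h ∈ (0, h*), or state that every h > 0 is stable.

(-6.5000,0); λ=-2 ⇒ h* = (13/2)/2 = 3.2500.

On y'=λy, z=hλ:
  k1=λy_n ⇒ h·k1=z·y_n;  k2=λ(1+2/9z)y_n ⇒ h·k2=z(1+2/9z)y_n
  y_{n+1}/y_n = 1 + 4/13z + 9/13z(1+2/9z) = 1 + z + 2/13z²
  R(z) = 1 + z + 2/13z².

Solve |R(x)|<1 on ℝ⁻.
x=-1.61: |R|=0.2112
R=1: x+2/13x²=0 ⇒ x=−13/2=-6.5000; min R=1−1/(4·2/13)=-0.6250>−1
Confirm numerically:
  x=-6.028: |R|=0.56227 <1
  x=-2.973: |R|=0.61320 <1
  x=-2.816: |R|=0.59602 <1
  x=-7.007: |R|=1.54655 >1
  x=-6.671: |R|=1.17550 >1
Stable set (-6.5000, 0).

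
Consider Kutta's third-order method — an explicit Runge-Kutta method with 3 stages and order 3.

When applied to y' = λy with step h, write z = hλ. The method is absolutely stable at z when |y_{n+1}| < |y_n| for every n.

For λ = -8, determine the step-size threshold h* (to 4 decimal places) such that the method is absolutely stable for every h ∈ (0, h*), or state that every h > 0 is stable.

Test eqn y'=λy, z=hλ:
  order 3, 3-stage ⇒ R(z)=1+z+z^2/2+z^3/6
  (e.g. R(-1.16)=0.25265, |R|=0.25265)

Solve |R(x)|<1 on ℝ⁻.
x=-1.16: |R|=0.2527
|R(-1.06)|=0.3033 |R(-0.87)|=0.3987 |R(-0.63)|=0.5268
Bisect:
  x_lo=-2.8858 |R|=1.7272  x_hi=-0.2586 |R|=0.7719
  mid=-1.57219 |R|=0.01601 →hi
  mid=-2.22898 |R|=0.59053 →hi
  mid=-2.55737 |R|=1.07489 →lo
  mid=-2.39317 |R|=0.81393 →hi
  mid=-2.47527 |R|=0.93944 →hi
  mid=-2.51632 |R|=1.00589 →lo
  mid=-2.49580 |R|=0.97235 →hi
  mid=-2.50606 |R|=0.98904 →hi
  mid=-2.51119 |R|=0.99744 →hi
  mid=-2.51376 |R|=1.00166 →lo
  ...
  [-2.51279,-2.51263] ⇒ x*=-2.5127
Stable set (-2.5127, 0).

(-2.5127,0); λ=-8 ⇒ h* = 0.3141.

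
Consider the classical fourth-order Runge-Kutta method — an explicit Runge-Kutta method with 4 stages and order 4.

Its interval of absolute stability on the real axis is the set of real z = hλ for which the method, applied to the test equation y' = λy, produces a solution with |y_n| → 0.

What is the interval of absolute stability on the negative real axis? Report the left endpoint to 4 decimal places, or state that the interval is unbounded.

z∈(-2.7853,0).

Test eqn y'=λy, z=hλ:
  order 4, 4-stage ⇒ R(z)=1+z+z^2/2+z^3/6+z^4/24
  (e.g. R(-0.34)=0.71181, |R|=0.71181)

Boundary: |R(x)|=1, x<0.
x=-0.34: |R|=0.7118
|R(-2.57)|=0.7210 |R(-2.3)|=0.4832 |R(-1.85)|=0.2940
Bisect:
  x_lo=-3.5415 |R|=2.8809  x_hi=-0.1462 |R|=0.8639
  mid=-1.84385 |R|=0.29287 →hi
  mid=-2.69266 |R|=0.86909 →hi
  mid=-3.11706 |R|=1.62680 →lo
  mid=-2.90486 |R|=1.19576 →lo
  mid=-2.79876 |R|=1.02050 →lo
  mid=-2.74571 |R|=0.94194 →hi
  mid=-2.77224 |R|=0.98049 →hi
  mid=-2.78550 |R|=1.00031 →lo
  mid=-2.77887 |R|=0.99036 →hi
  ...
  [-2.78550,-2.78529] ⇒ x*=-2.7853
Stable set (-2.7853, 0).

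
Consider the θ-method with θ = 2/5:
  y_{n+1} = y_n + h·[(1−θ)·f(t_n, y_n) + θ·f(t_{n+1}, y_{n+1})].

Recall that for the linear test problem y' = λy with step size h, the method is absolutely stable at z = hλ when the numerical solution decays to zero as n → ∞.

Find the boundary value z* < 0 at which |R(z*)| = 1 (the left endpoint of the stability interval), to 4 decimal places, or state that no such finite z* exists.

Test eqn y'=λy, z=hλ:
  y_{n+1} = y_n + z·[3/5·y_n + 2/5·y_{n+1}] ⇒ (1 − 2/5z)y_{n+1} = (1 + 3/5z)y_n
  ⇒ R(z) = (1 + 3/5z)/(1 − 2/5z).

Solve |R(x)|<1 on ℝ⁻.
x=-0.4: |R|=0.6552
R=−1: 1+3/5x = −1+2/5x ⇒ -1/5x=2 ⇒ x=2/(-1/5)=-10.0000
Confirm numerically:
  x=-7.002: |R|=0.84224 <1
  x=-5.276: |R|=0.69624 <1
  x=-5.251: |R|=0.69365 <1
  x=-10.353: |R|=1.01373 >1
  x=-10.178: |R|=1.00702 >1
  x=-10.076: |R|=1.00302 >1
So |R|<1 on (-10.0000, 0).

left endpoint -10.0000.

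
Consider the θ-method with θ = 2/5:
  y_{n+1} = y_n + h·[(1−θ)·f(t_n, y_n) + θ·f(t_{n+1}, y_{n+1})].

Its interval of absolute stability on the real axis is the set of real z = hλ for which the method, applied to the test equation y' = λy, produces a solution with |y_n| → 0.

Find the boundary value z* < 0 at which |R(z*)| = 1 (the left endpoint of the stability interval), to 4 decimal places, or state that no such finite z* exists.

z* = -10.0000.

Test eqn y'=λy, z=hλ:
  y_{n+1} = y_n + z·[3/5·y_n + 2/5·y_{n+1}] ⇒ (1 − 2/5z)y_{n+1} = (1 + 3/5z)y_n
  so R(z) = (1 + 3/5z)/(1 − 2/5z).

Solve |R(x)|<1 on ℝ⁻.
x=-0.67: |R|=0.4716
R=−1: 1+3/5x = −1+2/5x ⇒ -1/5x=2 ⇒ x=2/(-1/5)=-10.0000
Confirm numerically:
  x=-9.033: |R|=0.95808 <1
  x=-6.745: |R|=0.82396 <1
  x=-4.216: |R|=0.56939 <1
  x=-10.493: |R|=1.01897 >1
  x=-10.348: |R|=1.01354 >1
  x=-10.203: |R|=1.00799 >1
Stable set (-10.0000, 0).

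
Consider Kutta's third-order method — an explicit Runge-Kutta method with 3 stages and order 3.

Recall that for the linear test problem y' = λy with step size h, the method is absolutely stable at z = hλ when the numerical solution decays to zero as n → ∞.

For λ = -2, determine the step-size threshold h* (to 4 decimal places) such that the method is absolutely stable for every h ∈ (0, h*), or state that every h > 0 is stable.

(-2.5127,0); λ=-2 ⇒ h* = 1.2564.

Test eqn y'=λy, z=hλ:
  order 3, 3-stage ⇒ R(z)=1+z+z^2/2+z^3/6
  (e.g. R(-0.73)=0.47161, |R|=0.47161)

Find x<0 with |R(x)|<1.
x=-0.73: |R|=0.4716
|R(-2.28)|=0.6562 |R(-2.12)|=0.4608 |R(-1.41)|=0.1168
Bisect:
  x_lo=-2.8775 |R|=1.7084  x_hi=-0.0875 |R|=0.9163
  mid=-1.48246 |R|=0.07338 →hi
  mid=-2.17997 |R|=0.53046 →hi
  mid=-2.52872 |R|=1.02645 →lo
  mid=-2.35434 |R|=0.75787 →hi
  mid=-2.44153 |R|=0.88668 →hi
  mid=-2.48512 |R|=0.95516 →hi
  mid=-2.50692 |R|=0.99045 →hi
  mid=-2.51782 |R|=1.00836 →lo
  mid=-2.51237 |R|=0.99938 →hi
  mid=-2.51509 |R|=1.00386 →lo
  ...
  [-2.51288,-2.51271] ⇒ x*=-2.5127
Interval (-2.5127, 0).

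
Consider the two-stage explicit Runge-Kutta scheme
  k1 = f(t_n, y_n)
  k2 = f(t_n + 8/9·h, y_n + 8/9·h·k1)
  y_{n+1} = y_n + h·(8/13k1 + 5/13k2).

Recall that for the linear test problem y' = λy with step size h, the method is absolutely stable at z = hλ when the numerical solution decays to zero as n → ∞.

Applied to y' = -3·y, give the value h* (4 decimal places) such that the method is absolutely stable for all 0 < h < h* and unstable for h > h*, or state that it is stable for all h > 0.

(-2.9250,0); λ=-3 ⇒ h* = (117/40)/3 = 0.9750.

With y'=λy (z=hλ):
  k1=λy_n ⇒ h·k1=z·y_n;  k2=λ(1+8/9z)y_n ⇒ h·k2=z(1+8/9z)y_n
  y_{n+1}/y_n = 1 + 8/13z + 5/13z(1+8/9z) = 1 + z + 40/117z²
  so R(z) = 1 + z + 40/117z².

Boundary: |R(x)|=1, x<0.
x=-1.26: |R|=0.2828
R=1: x+40/117x²=0 ⇒ x=−117/40=-2.9250; min R=1−1/(4·40/117)=0.2687>−1
Confirm numerically:
  x=-2.797: |R|=0.87760 <1
  x=-2.491: |R|=0.63040 <1
  x=-2.143: |R|=0.42707 <1
  x=-1.645: |R|=0.28014 <1
  x=-3.454: |R|=1.62467 >1
  x=-3.404: |R|=1.55744 >1
  x=-3.281: |R|=1.39933 >1
Interval (-2.9250, 0).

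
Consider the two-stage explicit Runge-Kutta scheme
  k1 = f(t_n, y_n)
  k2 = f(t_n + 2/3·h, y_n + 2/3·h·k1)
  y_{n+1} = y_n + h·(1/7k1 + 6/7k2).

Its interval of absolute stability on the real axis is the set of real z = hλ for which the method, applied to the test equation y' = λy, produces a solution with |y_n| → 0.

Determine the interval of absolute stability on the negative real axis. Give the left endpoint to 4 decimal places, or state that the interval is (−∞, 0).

Set f=λy, z=hλ:
  k1=λy_n ⇒ h·k1=z·y_n;  k2=λ(1+2/3z)y_n ⇒ h·k2=z(1+2/3z)y_n
  y_{n+1}/y_n = 1 + 1/7z + 6/7z(1+2/3z) = 1 + z + 4/7z²
  R(z) = 1 + z + 4/7z².

Solve |R(x)|<1 on ℝ⁻.
x=-1.26: |R|=0.6472
R=1: x+4/7x²=0 ⇒ x=−7/4=-1.7500; min R=1−1/(4·4/7)=0.5625>−1
Confirm numerically:
  x=-1.434: |R|=0.74106 <1
  x=-1.221: |R|=0.63091 <1
  x=-1.185: |R|=0.61741 <1
  x=-2.284: |R|=1.69695 >1
  x=-2.178: |R|=1.53268 >1
  x=-1.835: |R|=1.08913 >1
Interval (-1.7500, 0).

(-1.7500, 0).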